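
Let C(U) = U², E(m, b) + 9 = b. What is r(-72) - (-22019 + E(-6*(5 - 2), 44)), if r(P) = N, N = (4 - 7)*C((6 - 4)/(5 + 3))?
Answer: 351741/16 ≈ 21984.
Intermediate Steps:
E(m, b) = -9 + b
N = -3/16 (N = (4 - 7)*((6 - 4)/(5 + 3))² = -3*(2/8)² = -3*(2*(⅛))² = -3*(¼)² = -3*1/16 = -3/16 ≈ -0.18750)
r(P) = -3/16
r(-72) - (-22019 + E(-6*(5 - 2), 44)) = -3/16 - (-22019 + (-9 + 44)) = -3/16 - (-22019 + 35) = -3/16 - 1*(-21984) = -3/16 + 21984 = 351741/16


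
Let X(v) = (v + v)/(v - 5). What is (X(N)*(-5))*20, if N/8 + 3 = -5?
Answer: -12800/69 ≈ -185.51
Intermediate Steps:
N = -64 (N = -24 + 8*(-5) = -24 - 40 = -64)
X(v) = 2*v/(-5 + v) (X(v) = (2*v)/(-5 + v) = 2*v/(-5 + v))
(X(N)*(-5))*20 = ((2*(-64)/(-5 - 64))*(-5))*20 = ((2*(-64)/(-69))*(-5))*20 = ((2*(-64)*(-1/69))*(-5))*20 = ((128/69)*(-5))*20 = -640/69*20 = -12800/69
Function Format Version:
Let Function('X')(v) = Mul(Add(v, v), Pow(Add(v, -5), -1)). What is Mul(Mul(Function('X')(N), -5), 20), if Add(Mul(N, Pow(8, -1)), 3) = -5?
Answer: Rational(-12800, 69) ≈ -185.51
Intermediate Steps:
N = -64 (N = Add(-24, Mul(8, -5)) = Add(-24, -40) = -64)
Function('X')(v) = Mul(2, v, Pow(Add(-5, v), -1)) (Function('X')(v) = Mul(Mul(2, v), Pow(Add(-5, v), -1)) = Mul(2, v, Pow(Add(-5, v), -1)))
Mul(Mul(Function('X')(N), -5), 20) = Mul(Mul(Mul(2, -64, Pow(Add(-5, -64), -1)), -5), 20) = Mul(Mul(Mul(2, -64, Pow(-69, -1)), -5), 20) = Mul(Mul(Mul(2, -64, Rational(-1, 69)), -5), 20) = Mul(Mul(Rational(128, 69), -5), 20) = Mul(Rational(-640, 69), 20) = Rational(-12800, 69)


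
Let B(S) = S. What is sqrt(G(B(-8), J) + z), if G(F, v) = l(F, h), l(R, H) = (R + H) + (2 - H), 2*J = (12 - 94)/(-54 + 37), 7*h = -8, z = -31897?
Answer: I*sqrt(31903) ≈ 178.61*I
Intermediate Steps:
h = -8/7 (h = (1/7)*(-8) = -8/7 ≈ -1.1429)
J = 41/17 (J = ((12 - 94)/(-54 + 37))/2 = (-82/(-17))/2 = (-82*(-1/17))/2 = (1/2)*(82/17) = 41/17 ≈ 2.4118)
l(R, H) = 2 + R (l(R, H) = (H + R) + (2 - H) = 2 + R)
G(F, v) = 2 + F
sqrt(G(B(-8), J) + z) = sqrt((2 - 8) - 31897) = sqrt(-6 - 31897) = sqrt(-31903) = I*sqrt(31903)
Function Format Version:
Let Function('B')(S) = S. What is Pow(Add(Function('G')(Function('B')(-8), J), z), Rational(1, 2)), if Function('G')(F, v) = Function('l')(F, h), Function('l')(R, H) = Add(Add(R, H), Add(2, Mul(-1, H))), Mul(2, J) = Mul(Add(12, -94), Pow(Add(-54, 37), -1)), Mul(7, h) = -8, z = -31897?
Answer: Mul(I, Pow(31903, Rational(1, 2))) ≈ Mul(178.61, I)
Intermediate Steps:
h = Rational(-8, 7) (h = Mul(Rational(1, 7), -8) = Rational(-8, 7) ≈ -1.1429)
J = Rational(41, 17) (J = Mul(Rational(1, 2), Mul(Add(12, -94), Pow(Add(-54, 37), -1))) = Mul(Rational(1, 2), Mul(-82, Pow(-17, -1))) = Mul(Rational(1, 2), Mul(-82, Rational(-1, 17))) = Mul(Rational(1, 2), Rational(82, 17)) = Rational(41, 17) ≈ 2.4118)
Function('l')(R, H) = Add(2, R) (Function('l')(R, H) = Add(Add(H, R), Add(2, Mul(-1, H))) = Add(2, R))
Function('G')(F, v) = Add(2, F)
Pow(Add(Function('G')(Function('B')(-8), J), z), Rational(1, 2)) = Pow(Add(Add(2, -8), -31897), Rational(1, 2)) = Pow(Add(-6, -31897), Rational(1, 2)) = Pow(-31903, Rational(1, 2)) = Mul(I, Pow(31903, Rational(1, 2)))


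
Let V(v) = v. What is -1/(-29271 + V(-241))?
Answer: 1/29512 ≈ 3.3885e-5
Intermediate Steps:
-1/(-29271 + V(-241)) = -1/(-29271 - 241) = -1/(-29512) = -1*(-1/29512) = 1/29512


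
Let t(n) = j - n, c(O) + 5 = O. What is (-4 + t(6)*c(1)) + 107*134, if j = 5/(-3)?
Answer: 43094/3 ≈ 14365.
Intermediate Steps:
j = -5/3 (j = 5*(-⅓) = -5/3 ≈ -1.6667)
c(O) = -5 + O
t(n) = -5/3 - n
(-4 + t(6)*c(1)) + 107*134 = (-4 + (-5/3 - 1*6)*(-5 + 1)) + 107*134 = (-4 + (-5/3 - 6)*(-4)) + 14338 = (-4 - 23/3*(-4)) + 14338 = (-4 + 92/3) + 14338 = 80/3 + 14338 = 43094/3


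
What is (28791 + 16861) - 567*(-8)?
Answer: 50188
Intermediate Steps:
(28791 + 16861) - 567*(-8) = 45652 + 4536 = 50188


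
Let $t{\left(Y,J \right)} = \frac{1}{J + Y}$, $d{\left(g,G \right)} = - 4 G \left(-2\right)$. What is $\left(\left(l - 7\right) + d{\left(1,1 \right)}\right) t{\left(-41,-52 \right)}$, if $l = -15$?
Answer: $\frac{14}{93} \approx 0.15054$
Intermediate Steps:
$d{\left(g,G \right)} = 8 G$
$\left(\left(l - 7\right) + d{\left(1,1 \right)}\right) t{\left(-41,-52 \right)} = \frac{\left(-15 - 7\right) + 8 \cdot 1}{-52 - 41} = \frac{-22 + 8}{-93} = \left(-14\right) \left(- \frac{1}{93}\right) = \frac{14}{93}$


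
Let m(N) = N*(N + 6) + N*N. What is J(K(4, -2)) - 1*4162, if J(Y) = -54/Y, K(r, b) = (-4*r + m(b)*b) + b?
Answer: -20783/5 ≈ -4156.6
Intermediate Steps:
m(N) = N**2 + N*(6 + N) (m(N) = N*(6 + N) + N**2 = N**2 + N*(6 + N))
K(r, b) = b - 4*r + 2*b**2*(3 + b) (K(r, b) = (-4*r + (2*b*(3 + b))*b) + b = (-4*r + 2*b**2*(3 + b)) + b = b - 4*r + 2*b**2*(3 + b))
J(K(4, -2)) - 1*4162 = -54/(-2 - 4*4 + 2*(-2)**2*(3 - 2)) - 1*4162 = -54/(-2 - 16 + 2*4*1) - 4162 = -54/(-2 - 16 + 8) - 4162 = -54/(-10) - 4162 = -54*(-1/10) - 4162 = 27/5 - 4162 = -20783/5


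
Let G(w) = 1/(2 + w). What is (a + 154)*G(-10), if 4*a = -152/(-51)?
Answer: -1973/102 ≈ -19.343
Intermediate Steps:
a = 38/51 (a = (-152/(-51))/4 = (-152*(-1/51))/4 = (1/4)*(152/51) = 38/51 ≈ 0.74510)
(a + 154)*G(-10) = (38/51 + 154)/(2 - 10) = (7892/51)/(-8) = (7892/51)*(-1/8) = -1973/102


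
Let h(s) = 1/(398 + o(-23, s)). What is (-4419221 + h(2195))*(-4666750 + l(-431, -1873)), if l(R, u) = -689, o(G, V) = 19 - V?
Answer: 5239116889701603/254 ≈ 2.0626e+13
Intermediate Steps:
h(s) = 1/(417 - s) (h(s) = 1/(398 + (19 - s)) = 1/(417 - s))
(-4419221 + h(2195))*(-4666750 + l(-431, -1873)) = (-4419221 - 1/(-417 + 2195))*(-4666750 - 689) = (-4419221 - 1/1778)*(-4667439) = -7857374939/1778*(-4667439) = 5239116889701603/254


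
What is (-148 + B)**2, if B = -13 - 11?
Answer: 29584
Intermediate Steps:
B = -24
(-148 + B)**2 = (-148 - 24)**2 = (-172)**2 = 29584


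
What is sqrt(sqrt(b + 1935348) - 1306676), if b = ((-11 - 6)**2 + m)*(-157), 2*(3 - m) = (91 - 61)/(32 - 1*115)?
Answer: sqrt(-9001690964 + 83*sqrt(13016597591))/83 ≈ 1142.5*I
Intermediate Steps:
m = 264/83 (m = 3 - (91 - 61)/(2*(32 - 1*115)) = 3 - 15/(32 - 115) = 3 - 15/(-83) = 3 - 15*(-1)/83 = 3 - 1/2*(-30/83) = 3 + 15/83 = 264/83 ≈ 3.1807)
b = -3807407/83 (b = ((-11 - 6)**2 + 264/83)*(-157) = ((-17)**2 + 264/83)*(-157) = (289 + 264/83)*(-157) = (24251/83)*(-157) = -3807407/83 ≈ -45872.)
sqrt(sqrt(b + 1935348) - 1306676) = sqrt(sqrt(-3807407/83 + 1935348) - 1306676) = sqrt(sqrt(156826477/83) - 1306676) = sqrt(sqrt(13016597591)/83 - 1306676) = sqrt(-1306676 + sqrt(13016597591)/83)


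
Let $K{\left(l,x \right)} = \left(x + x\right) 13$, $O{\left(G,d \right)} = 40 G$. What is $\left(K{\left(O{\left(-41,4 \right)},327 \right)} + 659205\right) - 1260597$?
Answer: $-592890$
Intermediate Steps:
$K{\left(l,x \right)} = 26 x$ ($K{\left(l,x \right)} = 2 x 13 = 26 x$)
$\left(K{\left(O{\left(-41,4 \right)},327 \right)} + 659205\right) - 1260597 = \left(26 \cdot 327 + 659205\right) - 1260597 = \left(8502 + 659205\right) - 1260597 = 667707 - 1260597 = -592890$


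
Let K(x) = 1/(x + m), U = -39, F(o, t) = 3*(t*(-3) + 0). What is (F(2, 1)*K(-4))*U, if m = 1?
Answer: -117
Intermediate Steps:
F(o, t) = -9*t (F(o, t) = 3*(-3*t + 0) = 3*(-3*t) = -9*t)
K(x) = 1/(1 + x) (K(x) = 1/(x + 1) = 1/(1 + x))
(F(2, 1)*K(-4))*U = ((-9*1)/(1 - 4))*(-39) = -9/(-3)*(-39) = -9*(-1/3)*(-39) = 3*(-39) = -117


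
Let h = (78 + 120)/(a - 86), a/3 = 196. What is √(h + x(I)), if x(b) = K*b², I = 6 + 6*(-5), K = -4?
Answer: 3*I*√16125495/251 ≈ 47.996*I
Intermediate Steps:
a = 588 (a = 3*196 = 588)
I = -24 (I = 6 - 30 = -24)
x(b) = -4*b²
h = 99/251 (h = (78 + 120)/(588 - 86) = 198/502 = 198*(1/502) = 99/251 ≈ 0.39442)
√(h + x(I)) = √(99/251 - 4*(-24)²) = √(99/251 - 4*576) = √(99/251 - 2304) = √(-578205/251) = 3*I*√16125495/251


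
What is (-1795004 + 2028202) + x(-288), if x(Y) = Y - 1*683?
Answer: 232227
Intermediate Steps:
x(Y) = -683 + Y (x(Y) = Y - 683 = -683 + Y)
(-1795004 + 2028202) + x(-288) = (-1795004 + 2028202) + (-683 - 288) = 233198 - 971 = 232227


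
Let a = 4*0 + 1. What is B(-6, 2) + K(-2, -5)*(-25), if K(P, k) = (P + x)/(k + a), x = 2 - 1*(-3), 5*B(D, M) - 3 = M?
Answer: 79/4 ≈ 19.750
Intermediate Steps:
B(D, M) = ⅗ + M/5
x = 5 (x = 2 + 3 = 5)
a = 1 (a = 0 + 1 = 1)
K(P, k) = (5 + P)/(1 + k) (K(P, k) = (P + 5)/(k + 1) = (5 + P)/(1 + k))
B(-6, 2) + K(-2, -5)*(-25) = (⅗ + (⅕)*2) + ((5 - 2)/(1 - 5))*(-25) = (⅗ + ⅖) + (3/(-4))*(-25) = 1 - ¼*3*(-25) = 1 - ¾*(-25) = 1 + 75/4 = 79/4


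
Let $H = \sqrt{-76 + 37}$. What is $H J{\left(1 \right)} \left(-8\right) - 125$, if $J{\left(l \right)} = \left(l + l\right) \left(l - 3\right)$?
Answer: $-125 + 32 i \sqrt{39} \approx -125.0 + 199.84 i$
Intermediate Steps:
$J{\left(l \right)} = 2 l \left(-3 + l\right)$
$H = i \sqrt{39}$ ($H = \sqrt{-39} = i \sqrt{39} \approx 6.245 i$)
$H J{\left(1 \right)} \left(-8\right) - 125 = i \sqrt{39} \cdot 2 \cdot 1 \left(-3 + 1\right) \left(-8\right) - 125 = i \sqrt{39} \cdot 2 \cdot 1 \left(-2\right) \left(-8\right) - 125 = i \sqrt{39} \left(\left(-4\right) \left(-8\right)\right) - 125 = i \sqrt{39} \cdot 32 - 125 = 32 i \sqrt{39} - 125 = -125 + 32 i \sqrt{39}$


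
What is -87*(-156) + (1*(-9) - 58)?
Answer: 13505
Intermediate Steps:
-87*(-156) + (1*(-9) - 58) = 13572 + (-9 - 58) = 13572 - 67 = 13505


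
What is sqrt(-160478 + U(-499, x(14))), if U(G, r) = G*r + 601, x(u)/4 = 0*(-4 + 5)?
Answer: I*sqrt(159877) ≈ 399.85*I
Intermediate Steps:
x(u) = 0 (x(u) = 4*(0*(-4 + 5)) = 4*(0*1) = 4*0 = 0)
U(G, r) = 601 + G*r
sqrt(-160478 + U(-499, x(14))) = sqrt(-160478 + (601 - 499*0)) = sqrt(-160478 + (601 + 0)) = sqrt(-160478 + 601) = sqrt(-159877) = I*sqrt(159877)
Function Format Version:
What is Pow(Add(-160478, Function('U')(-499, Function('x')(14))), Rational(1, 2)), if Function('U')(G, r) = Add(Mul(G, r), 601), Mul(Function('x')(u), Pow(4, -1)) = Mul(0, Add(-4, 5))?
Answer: Mul(I, Pow(159877, Rational(1, 2))) ≈ Mul(399.85, I)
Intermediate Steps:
Function('x')(u) = 0 (Function('x')(u) = Mul(4, Mul(0, Add(-4, 5))) = Mul(4, Mul(0, 1)) = Mul(4, 0) = 0)
Function('U')(G, r) = Add(601, Mul(G, r))
Pow(Add(-160478, Function('U')(-499, Function('x')(14))), Rational(1, 2)) = Pow(Add(-160478, Add(601, Mul(-499, 0))), Rational(1, 2)) = Pow(Add(-160478, Add(601, 0)), Rational(1, 2)) = Pow(Add(-160478, 601), Rational(1, 2)) = Pow(-159877, Rational(1, 2)) = Mul(I, Pow(159877, Rational(1, 2)))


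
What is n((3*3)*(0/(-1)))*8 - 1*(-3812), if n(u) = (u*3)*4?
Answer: 3812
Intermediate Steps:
n(u) = 12*u (n(u) = (3*u)*4 = 12*u)
n((3*3)*(0/(-1)))*8 - 1*(-3812) = (12*((3*3)*(0/(-1))))*8 - 1*(-3812) = (12*(9*(0*(-1))))*8 + 3812 = (12*(9*0))*8 + 3812 = (12*0)*8 + 3812 = 0*8 + 3812 = 0 + 3812 = 3812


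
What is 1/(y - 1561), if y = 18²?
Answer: -1/1237 ≈ -0.00080841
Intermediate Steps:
y = 324
1/(y - 1561) = 1/(324 - 1561) = 1/(-1237) = -1/1237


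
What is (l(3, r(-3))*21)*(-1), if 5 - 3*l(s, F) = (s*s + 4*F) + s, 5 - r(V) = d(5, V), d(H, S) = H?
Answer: 49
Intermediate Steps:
r(V) = 0 (r(V) = 5 - 1*5 = 5 - 5 = 0)
l(s, F) = 5/3 - 4*F/3 - s/3 - s²/3 (l(s, F) = 5/3 - ((s*s + 4*F) + s)/3 = 5/3 - ((s² + 4*F) + s)/3 = 5/3 - (s + s² + 4*F)/3 = 5/3 + (-4*F/3 - s/3 - s²/3) = 5/3 - 4*F/3 - s/3 - s²/3)
(l(3, r(-3))*21)*(-1) = ((5/3 - 4/3*0 - ⅓*3 - ⅓*3²)*21)*(-1) = ((5/3 + 0 - 1 - ⅓*9)*21)*(-1) = ((5/3 + 0 - 1 - 3)*21)*(-1) = -7/3*21*(-1) = -49*(-1) = 49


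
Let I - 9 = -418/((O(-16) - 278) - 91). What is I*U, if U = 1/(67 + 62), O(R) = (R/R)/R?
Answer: 59833/761745 ≈ 0.078547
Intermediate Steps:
O(R) = 1/R
U = 1/129 ≈ 0.0077519
I = 59833/5905 (I = 9 - 418/((1/(-16) - 278) - 91) = 9 - 418/((-1/16 - 278) - 91) = 9 - 418/(-4449/16 - 91) = 9 - 418/(-5905/16) = 9 - 418*(-16/5905) = 9 + 6688/5905 = 59833/5905 ≈ 10.133)
I*U = (59833/5905)*(1/129) = 59833/761745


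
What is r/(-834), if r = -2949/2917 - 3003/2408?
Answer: 755283/278958544 ≈ 0.0027075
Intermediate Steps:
r = -2265849/1003448 (r = -2949*1/2917 - 3003*1/2408 = -2949/2917 - 429/344 = -2265849/1003448 ≈ -2.2581)
r/(-834) = -2265849/1003448/(-834) = -2265849/1003448*(-1/834) = 755283/278958544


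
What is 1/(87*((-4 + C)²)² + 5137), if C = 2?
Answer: 1/6529 ≈ 0.00015316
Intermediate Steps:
1/(87*((-4 + C)²)² + 5137) = 1/(87*((-4 + 2)²)² + 5137) = 1/(87*((-2)²)² + 5137) = 1/(87*4² + 5137) = 1/(87*16 + 5137) = 1/(1392 + 5137) = 1/6529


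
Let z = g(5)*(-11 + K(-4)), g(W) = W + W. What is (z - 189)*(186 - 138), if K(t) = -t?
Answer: -12432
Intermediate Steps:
g(W) = 2*W
z = -70 (z = (2*5)*(-11 - 1*(-4)) = 10*(-11 + 4) = 10*(-7) = -70)
(z - 189)*(186 - 138) = (-70 - 189)*(186 - 138) = -259*48 = -12432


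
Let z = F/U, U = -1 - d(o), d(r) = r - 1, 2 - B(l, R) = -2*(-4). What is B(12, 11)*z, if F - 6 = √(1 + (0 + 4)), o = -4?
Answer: -9 - 3*√5/2 ≈ -12.354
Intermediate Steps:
B(l, R) = -6 (B(l, R) = 2 - (-2)*(-4) = 2 - 1*8 = 2 - 8 = -6)
F = 6 + √5 (F = 6 + √(1 + (0 + 4)) = 6 + √(1 + 4) = 6 + √5 ≈ 8.2361)
d(r) = -1 + r
U = 4 (U = -1 - (-1 - 4) = -1 - 1*(-5) = -1 + 5 = 4)
z = 3/2 + √5/4 (z = (6 + √5)/4 = (6 + √5)*(¼) = 3/2 + √5/4 ≈ 2.0590)
B(12, 11)*z = -6*(3/2 + √5/4) = -9 - 3*√5/2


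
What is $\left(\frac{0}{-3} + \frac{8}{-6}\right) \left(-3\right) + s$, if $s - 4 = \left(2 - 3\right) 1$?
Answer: $7$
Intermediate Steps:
$s = 3$ ($s = 4 + \left(2 - 3\right) 1 = 4 - 1 = 3$)
$\left(\frac{0}{-3} + \frac{8}{-6}\right) \left(-3\right) + s = \left(\frac{0}{-3} + \frac{8}{-6}\right) \left(-3\right) + 3 = \left(0 \left(- \frac{1}{3}\right) + 8 \left(- \frac{1}{6}\right)\right) \left(-3\right) + 3 = \left(0 - \frac{4}{3}\right) \left(-3\right) + 3 = \left(- \frac{4}{3}\right) \left(-3\right) + 3 = 4 + 3 = 7$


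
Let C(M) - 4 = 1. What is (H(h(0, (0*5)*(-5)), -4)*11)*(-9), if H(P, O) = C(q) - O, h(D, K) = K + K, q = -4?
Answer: -891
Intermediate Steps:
h(D, K) = 2*K
C(M) = 5 (C(M) = 4 + 1 = 5)
H(P, O) = 5 - O
(H(h(0, (0*5)*(-5)), -4)*11)*(-9) = ((5 - 1*(-4))*11)*(-9) = ((5 + 4)*11)*(-9) = (9*11)*(-9) = 99*(-9) = -891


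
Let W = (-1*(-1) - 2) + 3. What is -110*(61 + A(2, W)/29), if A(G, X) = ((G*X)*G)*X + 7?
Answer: -197120/29 ≈ -6797.2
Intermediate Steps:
W = 2 (W = (1 - 2) + 3 = -1 + 3 = 2)
A(G, X) = 7 + G**2*X**2 (A(G, X) = (X*G**2)*X + 7 = G**2*X**2 + 7 = 7 + G**2*X**2)
-110*(61 + A(2, W)/29) = -110*(61 + (7 + 2**2*2**2)/29) = -110*(61 + (7 + 4*4)*(1/29)) = -110*(61 + (7 + 16)*(1/29)) = -110*(61 + 23*(1/29)) = -110*(61 + 23/29) = -110*1792/29 = -197120/29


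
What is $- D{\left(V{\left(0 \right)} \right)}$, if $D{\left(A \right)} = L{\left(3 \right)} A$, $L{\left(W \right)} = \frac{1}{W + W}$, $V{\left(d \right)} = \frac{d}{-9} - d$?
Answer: $0$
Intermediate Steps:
$V{\left(d \right)} = - \frac{10 d}{9}$ ($V{\left(d \right)} = d \left(- \frac{1}{9}\right) - d = - \frac{d}{9} - d = - \frac{10 d}{9}$)
$L{\left(W \right)} = \frac{1}{2 W}$
$D{\left(A \right)} = \frac{A}{6}$ ($D{\left(A \right)} = \frac{1}{2 \cdot 3} A = \frac{1}{2} \cdot \frac{1}{3} A = \frac{A}{6}$)
$- D{\left(V{\left(0 \right)} \right)} = - \frac{\left(- \frac{10}{9}\right) 0}{6} = - \frac{0}{6} = \left(-1\right) 0 = 0$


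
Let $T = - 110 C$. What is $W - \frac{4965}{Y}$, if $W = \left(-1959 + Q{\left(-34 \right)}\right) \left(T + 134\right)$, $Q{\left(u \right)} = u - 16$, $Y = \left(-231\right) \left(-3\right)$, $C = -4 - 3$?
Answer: $- \frac{419529071}{231} \approx -1.8161 \cdot 10^{6}$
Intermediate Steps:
$C = -7$ ($C = -4 - 3 = -7$)
$Y = 693$
$Q{\left(u \right)} = -16 + u$ ($Q{\left(u \right)} = u - 16 = -16 + u$)
$T = 770$ ($T = \left(-110\right) \left(-7\right) = 770$)
$W = -1816136$ ($W = \left(-1959 - 50\right) \left(770 + 134\right) = \left(-1959 - 50\right) 904 = \left(-2009\right) 904 = -1816136$)
$W - \frac{4965}{Y} = -1816136 - \frac{4965}{693} = -1816136 - \frac{1655}{231} = - \frac{419529071}{231}$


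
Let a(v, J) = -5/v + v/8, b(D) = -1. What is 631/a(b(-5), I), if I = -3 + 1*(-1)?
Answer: 5048/39 ≈ 129.44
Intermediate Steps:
I = -4 (I = -3 - 1 = -4)
a(v, J) = -5/v + v/8 (a(v, J) = -5/v + v*(⅛) = -5/v + v/8)
631/a(b(-5), I) = 631/(-5/(-1) + (⅛)*(-1)) = 631/(-5*(-1) - ⅛) = 631/(5 - ⅛) = 631/(39/8) = 631*(8/39) = 5048/39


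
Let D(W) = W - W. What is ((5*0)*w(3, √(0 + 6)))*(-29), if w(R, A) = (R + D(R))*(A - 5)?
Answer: 0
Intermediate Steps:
D(W) = 0
w(R, A) = R*(-5 + A) (w(R, A) = (R + 0)*(A - 5) = R*(-5 + A))
((5*0)*w(3, √(0 + 6)))*(-29) = ((5*0)*(3*(-5 + √(0 + 6))))*(-29) = (0*(3*(-5 + √6)))*(-29) = (0*(-15 + 3*√6))*(-29) = 0*(-29) = 0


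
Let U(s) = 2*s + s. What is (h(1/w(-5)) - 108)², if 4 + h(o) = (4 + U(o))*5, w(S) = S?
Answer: 9025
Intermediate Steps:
U(s) = 3*s
h(o) = 16 + 15*o (h(o) = -4 + (4 + 3*o)*5 = -4 + (20 + 15*o) = 16 + 15*o)
(h(1/w(-5)) - 108)² = ((16 + 15/(-5)) - 108)² = ((16 + 15*(-⅕)) - 108)² = ((16 - 3) - 108)² = (13 - 108)² = (-95)² = 9025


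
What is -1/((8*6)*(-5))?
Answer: 1/240 ≈ 0.0041667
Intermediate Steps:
-1/((8*6)*(-5)) = -1/(48*(-5)) = -1/(-240) = -1*(-1/240) = 1/240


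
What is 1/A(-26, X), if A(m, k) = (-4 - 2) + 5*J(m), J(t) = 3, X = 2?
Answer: 1/9 ≈ 0.11111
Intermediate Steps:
A(m, k) = 9 (A(m, k) = (-4 - 2) + 5*3 = -6 + 15 = 9)
1/A(-26, X) = 1/9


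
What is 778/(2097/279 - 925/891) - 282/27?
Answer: 88291505/805176 ≈ 109.65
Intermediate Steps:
778/(2097/279 - 925/891) - 282/27 = 778/(2097*(1/279) - 925*1/891) - 282*1/27 = 778/(233/31 - 925/891) - 94/9 = 778/(178928/27621) - 94/9 = 778*(27621/178928) - 94/9 = 10744569/89464 - 94/9 = 88291505/805176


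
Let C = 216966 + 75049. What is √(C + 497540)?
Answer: √789555 ≈ 888.57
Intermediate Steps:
C = 292015
√(C + 497540) = √(292015 + 497540) = √789555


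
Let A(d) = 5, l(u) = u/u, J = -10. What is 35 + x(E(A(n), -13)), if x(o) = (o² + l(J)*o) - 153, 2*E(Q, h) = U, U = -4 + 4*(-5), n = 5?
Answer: 14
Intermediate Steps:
l(u) = 1
U = -24 (U = -4 - 20 = -24)
E(Q, h) = -12 (E(Q, h) = (½)*(-24) = -12)
x(o) = -153 + o + o² (x(o) = (o² + 1*o) - 153 = (o² + o) - 153 = (o + o²) - 153 = -153 + o + o²)
35 + x(E(A(n), -13)) = 35 + (-153 - 12 + (-12)²) = 35 + (-153 - 12 + 144) = 35 - 21 = 14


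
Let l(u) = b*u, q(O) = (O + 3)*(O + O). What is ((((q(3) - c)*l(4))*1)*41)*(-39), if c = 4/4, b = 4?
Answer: -895440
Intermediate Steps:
q(O) = 2*O*(3 + O) (q(O) = (3 + O)*(2*O) = 2*O*(3 + O))
c = 1 (c = 4*(¼) = 1)
l(u) = 4*u
((((q(3) - c)*l(4))*1)*41)*(-39) = ((((2*3*(3 + 3) - 1*1)*(4*4))*1)*41)*(-39) = ((((2*3*6 - 1)*16)*1)*41)*(-39) = ((((36 - 1)*16)*1)*41)*(-39) = (((35*16)*1)*41)*(-39) = ((560*1)*41)*(-39) = (560*41)*(-39) = 22960*(-39) = -895440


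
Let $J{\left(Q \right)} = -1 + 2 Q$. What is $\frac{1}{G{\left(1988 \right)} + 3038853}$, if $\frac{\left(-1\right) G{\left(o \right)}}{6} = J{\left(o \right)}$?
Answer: $\frac{1}{3015003} \approx 3.3167 \cdot 10^{-7}$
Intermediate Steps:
$G{\left(o \right)} = 6 - 12 o$ ($G{\left(o \right)} = - 6 \left(-1 + 2 o\right) = 6 - 12 o$)
$\frac{1}{G{\left(1988 \right)} + 3038853} = \frac{1}{\left(6 - 23856\right) + 3038853} = \frac{1}{-23850 + 3038853} = \frac{1}{3015003}$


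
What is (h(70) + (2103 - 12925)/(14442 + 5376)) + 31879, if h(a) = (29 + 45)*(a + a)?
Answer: 418540840/9909 ≈ 42238.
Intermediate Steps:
h(a) = 148*a (h(a) = 74*(2*a) = 148*a)
(h(70) + (2103 - 12925)/(14442 + 5376)) + 31879 = (148*70 + (2103 - 12925)/(14442 + 5376)) + 31879 = (10360 - 10822/19818) + 31879 = (10360 - 10822*1/19818) + 31879 = (10360 - 5411/9909) + 31879 = 102651829/9909 + 31879 = 418540840/9909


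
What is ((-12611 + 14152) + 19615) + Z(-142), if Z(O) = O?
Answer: 21014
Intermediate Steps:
((-12611 + 14152) + 19615) + Z(-142) = ((-12611 + 14152) + 19615) - 142 = (1541 + 19615) - 142 = 21156 - 142 = 21014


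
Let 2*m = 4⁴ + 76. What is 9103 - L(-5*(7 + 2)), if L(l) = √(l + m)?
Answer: 9092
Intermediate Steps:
m = 166 (m = (4⁴ + 76)/2 = (256 + 76)/2 = (½)*332 = 166)
L(l) = √(166 + l) (L(l) = √(l + 166) = √(166 + l))
9103 - L(-5*(7 + 2)) = 9103 - √(166 - 5*(7 + 2)) = 9103 - √(166 - 5*9) = 9103 - √(166 - 45) = 9103 - √121 = 9103 - 1*11 = 9103 - 11 = 9092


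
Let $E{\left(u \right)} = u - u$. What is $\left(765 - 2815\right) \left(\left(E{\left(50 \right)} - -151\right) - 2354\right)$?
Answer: $4516150$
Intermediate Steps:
$E{\left(u \right)} = 0$
$\left(765 - 2815\right) \left(\left(E{\left(50 \right)} - -151\right) - 2354\right) = \left(765 - 2815\right) \left(\left(0 - -151\right) - 2354\right) = - 2050 \left(\left(0 + 151\right) - 2354\right) = - 2050 \left(151 - 2354\right) = \left(-2050\right) \left(-2203\right) = 4516150$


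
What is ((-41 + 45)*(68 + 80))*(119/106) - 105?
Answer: 29659/53 ≈ 559.60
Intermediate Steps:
((-41 + 45)*(68 + 80))*(119/106) - 105 = (4*148)*(119*(1/106)) - 105 = 592*(119/106) - 105 = 35224/53 - 105 = 29659/53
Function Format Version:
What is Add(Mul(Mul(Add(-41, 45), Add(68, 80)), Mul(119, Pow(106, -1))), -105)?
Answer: Rational(29659, 53) ≈ 559.60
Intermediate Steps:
Add(Mul(Mul(Add(-41, 45), Add(68, 80)), Mul(119, Pow(106, -1))), -105) = Add(Mul(Mul(4, 148), Mul(119, Rational(1, 106))), -105) = Add(Mul(592, Rational(119, 106)), -105) = Add(Rational(35224, 53), -105) = Rational(29659, 53)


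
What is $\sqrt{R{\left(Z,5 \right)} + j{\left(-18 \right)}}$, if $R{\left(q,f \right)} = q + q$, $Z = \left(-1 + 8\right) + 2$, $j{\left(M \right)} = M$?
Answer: $0$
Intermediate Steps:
$Z = 9$ ($Z = 7 + 2 = 9$)
$R{\left(q,f \right)} = 2 q$
$\sqrt{R{\left(Z,5 \right)} + j{\left(-18 \right)}} = \sqrt{2 \cdot 9 - 18} = \sqrt{18 - 18} = \sqrt{0} = 0$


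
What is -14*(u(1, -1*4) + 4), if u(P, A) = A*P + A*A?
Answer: -224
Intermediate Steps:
u(P, A) = A² + A*P (u(P, A) = A*P + A² = A² + A*P)
-14*(u(1, -1*4) + 4) = -14*((-1*4)*(-1*4 + 1) + 4) = -14*(-4*(-4 + 1) + 4) = -14*(-4*(-3) + 4) = -14*(12 + 4) = -14*16 = -224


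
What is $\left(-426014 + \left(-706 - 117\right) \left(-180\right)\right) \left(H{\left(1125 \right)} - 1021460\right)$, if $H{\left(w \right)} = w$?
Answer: $283524567790$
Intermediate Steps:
$\left(-426014 + \left(-706 - 117\right) \left(-180\right)\right) \left(H{\left(1125 \right)} - 1021460\right) = \left(-426014 + \left(-706 - 117\right) \left(-180\right)\right) \left(1125 - 1021460\right) = \left(-426014 - -148140\right) \left(-1020335\right) = \left(-426014 + 148140\right) \left(-1020335\right) = \left(-277874\right) \left(-1020335\right) = 283524567790$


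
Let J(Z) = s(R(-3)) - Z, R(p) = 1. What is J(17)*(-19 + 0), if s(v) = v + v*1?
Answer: 285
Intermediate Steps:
s(v) = 2*v (s(v) = v + v = 2*v)
J(Z) = 2 - Z (J(Z) = 2*1 - Z = 2 - Z)
J(17)*(-19 + 0) = (2 - 1*17)*(-19 + 0) = (2 - 17)*(-19) = -15*(-19) = 285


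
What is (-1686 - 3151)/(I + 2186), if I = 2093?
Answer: -4837/4279 ≈ -1.1304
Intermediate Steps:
(-1686 - 3151)/(I + 2186) = (-1686 - 3151)/(2093 + 2186) = -4837/4279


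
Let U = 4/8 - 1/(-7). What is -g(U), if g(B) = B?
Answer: -9/14 ≈ -0.64286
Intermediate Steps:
U = 9/14 (U = 4*(⅛) - 1*(-⅐) = ½ + ⅐ = 9/14 ≈ 0.64286)
-g(U) = -1*9/14 = -9/14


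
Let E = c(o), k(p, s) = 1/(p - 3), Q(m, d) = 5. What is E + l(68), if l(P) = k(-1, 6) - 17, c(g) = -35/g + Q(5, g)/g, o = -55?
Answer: -735/44 ≈ -16.705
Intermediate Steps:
k(p, s) = 1/(-3 + p)
c(g) = -30/g (c(g) = -35/g + 5/g = -30/g)
E = 6/11 (E = -30/(-55) = -30*(-1/55) = 6/11 ≈ 0.54545)
l(P) = -69/4 (l(P) = 1/(-3 - 1) - 17 = 1/(-4) - 17 = -1/4 - 17 = -69/4)
E + l(68) = 6/11 - 69/4 = -735/44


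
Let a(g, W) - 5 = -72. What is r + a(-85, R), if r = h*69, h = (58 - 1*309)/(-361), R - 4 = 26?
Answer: -6868/361 ≈ -19.025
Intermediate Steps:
R = 30 (R = 4 + 26 = 30)
a(g, W) = -67 (a(g, W) = 5 - 72 = -67)
h = 251/361 (h = (58 - 309)*(-1/361) = -251*(-1/361) = 251/361 ≈ 0.69529)
r = 17319/361 (r = (251/361)*69 = 17319/361 ≈ 47.975)
r + a(-85, R) = 17319/361 - 67 = -6868/361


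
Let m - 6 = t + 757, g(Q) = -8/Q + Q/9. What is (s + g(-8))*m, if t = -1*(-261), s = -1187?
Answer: -10938368/9 ≈ -1.2154e+6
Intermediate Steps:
t = 261
g(Q) = -8/Q + Q/9 (g(Q) = -8/Q + Q*(⅑) = -8/Q + Q/9)
m = 1024 (m = 6 + (261 + 757) = 6 + 1018 = 1024)
(s + g(-8))*m = (-1187 + (-8/(-8) + (⅑)*(-8)))*1024 = (-1187 + (-8*(-⅛) - 8/9))*1024 = (-1187 + (1 - 8/9))*1024 = (-1187 + ⅑)*1024 = -10682/9*1024 = -10938368/9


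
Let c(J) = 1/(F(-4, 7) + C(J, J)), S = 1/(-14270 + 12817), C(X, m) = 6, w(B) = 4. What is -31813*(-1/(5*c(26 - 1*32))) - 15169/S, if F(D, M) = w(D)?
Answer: 22104183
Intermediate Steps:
F(D, M) = 4
S = -1/1453 (S = 1/(-1453) = -1/1453 ≈ -0.00068823)
c(J) = ⅒ (c(J) = 1/(4 + 6) = 1/10 = ⅒)
-31813*(-1/(5*c(26 - 1*32))) - 15169/S = -31813/((-5*⅒)) - 15169/(-1/1453) = -31813/(-½) - 15169*(-1453) = -31813*(-2) + 22040557 = 63626 + 22040557 = 22104183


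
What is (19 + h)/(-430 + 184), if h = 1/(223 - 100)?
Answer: -1169/15129 ≈ -0.077269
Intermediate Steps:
h = 1/123 ≈ 0.0081301
(19 + h)/(-430 + 184) = (19 + 1/123)/(-430 + 184) = (2338/123)/(-246) = (2338/123)*(-1/246) = -1169/15129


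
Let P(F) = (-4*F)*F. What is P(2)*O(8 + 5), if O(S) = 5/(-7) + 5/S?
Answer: 480/91 ≈ 5.2747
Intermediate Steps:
O(S) = -5/7 + 5/S (O(S) = 5*(-⅐) + 5/S = -5/7 + 5/S)
P(F) = -4*F²
P(2)*O(8 + 5) = (-4*2²)*(-5/7 + 5/(8 + 5)) = (-4*4)*(-5/7 + 5/13) = -16*(-5/7 + 5*(1/13)) = -16*(-5/7 + 5/13) = -16*(-30/91) = 480/91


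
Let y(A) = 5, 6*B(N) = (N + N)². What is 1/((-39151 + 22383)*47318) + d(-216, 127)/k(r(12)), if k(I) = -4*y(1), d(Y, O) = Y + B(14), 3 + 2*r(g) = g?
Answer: 50779406321/11901423360 ≈ 4.2667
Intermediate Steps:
r(g) = -3/2 + g/2
B(N) = 2*N²/3 (B(N) = (N + N)²/6 = (2*N)²/6 = (4*N²)/6 = 2*N²/3)
d(Y, O) = 392/3 + Y (d(Y, O) = Y + (⅔)*14² = Y + (⅔)*196 = Y + 392/3 = 392/3 + Y)
k(I) = -20 (k(I) = -4*5 = -20)
1/((-39151 + 22383)*47318) + d(-216, 127)/k(r(12)) = 1/((-39151 + 22383)*47318) + (392/3 - 216)/(-20) = (1/47318)/(-16768) - 256/3*(-1/20) = -1/16768*1/47318 + 64/15 = -1/793428224 + 64/15 = 50779406321/11901423360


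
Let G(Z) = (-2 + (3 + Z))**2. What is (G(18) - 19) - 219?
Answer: 123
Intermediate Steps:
G(Z) = (1 + Z)**2
(G(18) - 19) - 219 = ((1 + 18)**2 - 19) - 219 = (19**2 - 19) - 219 = (361 - 19) - 219 = 342 - 219 = 123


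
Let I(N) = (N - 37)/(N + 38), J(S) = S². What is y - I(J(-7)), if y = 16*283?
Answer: 131308/29 ≈ 4527.9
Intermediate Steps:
y = 4528
I(N) = (-37 + N)/(38 + N)
y - I(J(-7)) = 4528 - (-37 + (-7)²)/(38 + (-7)²) = 4528 - (-37 + 49)/(38 + 49) = 4528 - 12/87 = 4528 - 1*4/29 = 4528 - 4/29 = 131308/29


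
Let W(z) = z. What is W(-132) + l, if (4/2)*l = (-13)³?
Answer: -2461/2 ≈ -1230.5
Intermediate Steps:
l = -2197/2 (l = (½)*(-13)³ = (½)*(-2197) = -2197/2 ≈ -1098.5)
W(-132) + l = -132 - 2197/2 = -2461/2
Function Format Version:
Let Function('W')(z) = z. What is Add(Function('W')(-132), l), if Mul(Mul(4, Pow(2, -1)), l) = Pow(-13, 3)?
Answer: Rational(-2461, 2) ≈ -1230.5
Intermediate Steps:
l = Rational(-2197, 2) (l = Mul(Rational(1, 2), Pow(-13, 3)) = Mul(Rational(1, 2), -2197) = Rational(-2197, 2) ≈ -1098.5)
Add(Function('W')(-132), l) = Add(-132, Rational(-2197, 2)) = Rational(-2461, 2)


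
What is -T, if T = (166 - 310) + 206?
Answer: -62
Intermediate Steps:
T = 62 (T = -144 + 206 = 62)
-T = -1*62 = -62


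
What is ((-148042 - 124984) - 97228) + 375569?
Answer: 5315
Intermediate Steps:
((-148042 - 124984) - 97228) + 375569 = (-273026 - 97228) + 375569 = -370254 + 375569 = 5315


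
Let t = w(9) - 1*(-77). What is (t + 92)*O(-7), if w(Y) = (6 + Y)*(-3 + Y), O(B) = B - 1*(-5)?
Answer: -518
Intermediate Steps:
O(B) = 5 + B (O(B) = B + 5 = 5 + B)
w(Y) = (-3 + Y)*(6 + Y)
t = 167 (t = (-18 + 9² + 3*9) - 1*(-77) = (-18 + 81 + 27) + 77 = 90 + 77 = 167)
(t + 92)*O(-7) = (167 + 92)*(5 - 7) = 259*(-2) = -518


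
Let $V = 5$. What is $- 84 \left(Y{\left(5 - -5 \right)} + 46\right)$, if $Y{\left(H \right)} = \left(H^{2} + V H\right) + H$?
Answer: $-17304$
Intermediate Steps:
$Y{\left(H \right)} = H^{2} + 6 H$ ($Y{\left(H \right)} = \left(H^{2} + 5 H\right) + H = H^{2} + 6 H$)
$- 84 \left(Y{\left(5 - -5 \right)} + 46\right) = - 84 \left(\left(5 - -5\right) \left(6 + \left(5 - -5\right)\right) + 46\right) = - 84 \left(\left(5 + 5\right) \left(6 + \left(5 + 5\right)\right) + 46\right) = - 84 \left(10 \left(6 + 10\right) + 46\right) = - 84 \left(10 \cdot 16 + 46\right) = - 84 \left(160 + 46\right) = \left(-84\right) 206 = -17304$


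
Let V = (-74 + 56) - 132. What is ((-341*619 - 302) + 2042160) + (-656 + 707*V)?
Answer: 1724073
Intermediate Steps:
V = -150 (V = -18 - 132 = -150)
((-341*619 - 302) + 2042160) + (-656 + 707*V) = ((-341*619 - 302) + 2042160) + (-656 + 707*(-150)) = ((-211079 - 302) + 2042160) + (-656 - 106050) = (-211381 + 2042160) - 106706 = 1830779 - 106706 = 1724073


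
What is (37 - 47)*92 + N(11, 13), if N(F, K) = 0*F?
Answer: -920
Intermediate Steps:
N(F, K) = 0
(37 - 47)*92 + N(11, 13) = (37 - 47)*92 + 0 = -10*92 + 0 = -920 + 0 = -920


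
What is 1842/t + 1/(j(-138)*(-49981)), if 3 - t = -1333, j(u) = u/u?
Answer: 46031833/33387308 ≈ 1.3787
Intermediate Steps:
j(u) = 1
t = 1336 (t = 3 - 1*(-1333) = 3 + 1333 = 1336)
1842/t + 1/(j(-138)*(-49981)) = 1842/1336 + 1/(1*(-49981)) = 1842*(1/1336) + 1*(-1/49981) = 921/668 - 1/49981 = 46031833/33387308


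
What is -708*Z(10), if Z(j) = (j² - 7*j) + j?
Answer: -28320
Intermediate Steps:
Z(j) = j² - 6*j
-708*Z(10) = -7080*(-6 + 10) = -7080*4 = -708*40 = -28320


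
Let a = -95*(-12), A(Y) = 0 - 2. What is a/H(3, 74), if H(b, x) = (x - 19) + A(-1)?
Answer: 1140/53 ≈ 21.509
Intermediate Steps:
A(Y) = -2
H(b, x) = -21 + x (H(b, x) = (x - 19) - 2 = (-19 + x) - 2 = -21 + x)
a = 1140
a/H(3, 74) = 1140/(-21 + 74) = 1140/53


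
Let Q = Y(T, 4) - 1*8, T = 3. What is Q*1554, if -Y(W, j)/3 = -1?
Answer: -7770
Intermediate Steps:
Y(W, j) = 3 (Y(W, j) = -3*(-1) = 3)
Q = -5 (Q = 3 - 1*8 = 3 - 8 = -5)
Q*1554 = -5*1554 = -7770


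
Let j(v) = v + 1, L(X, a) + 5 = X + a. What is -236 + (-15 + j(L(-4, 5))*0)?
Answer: -251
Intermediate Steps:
L(X, a) = -5 + X + a (L(X, a) = -5 + (X + a) = -5 + X + a)
j(v) = 1 + v
-236 + (-15 + j(L(-4, 5))*0) = -236 + (-15 + (1 + (-5 - 4 + 5))*0) = -236 + (-15 + (1 - 4)*0) = -236 + (-15 - 3*0) = -236 + (-15 + 0) = -236 - 15 = -251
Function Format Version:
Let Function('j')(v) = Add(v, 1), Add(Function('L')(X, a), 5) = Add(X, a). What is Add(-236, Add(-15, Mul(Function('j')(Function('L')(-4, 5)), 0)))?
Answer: -251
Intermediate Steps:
Function('L')(X, a) = Add(-5, X, a) (Function('L')(X, a) = Add(-5, Add(X, a)) = Add(-5, X, a))
Function('j')(v) = Add(1, v)
Add(-236, Add(-15, Mul(Function('j')(Function('L')(-4, 5)), 0))) = Add(-236, Add(-15, Mul(Add(1, Add(-5, -4, 5)), 0))) = Add(-236, Add(-15, Mul(Add(1, -4), 0))) = Add(-236, Add(-15, Mul(-3, 0))) = Add(-236, Add(-15, 0)) = Add(-236, -15) = -251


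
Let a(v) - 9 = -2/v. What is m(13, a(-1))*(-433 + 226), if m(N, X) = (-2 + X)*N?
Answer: -24219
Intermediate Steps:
a(v) = 9 - 2/v
m(N, X) = N*(-2 + X)
m(13, a(-1))*(-433 + 226) = (13*(-2 + (9 - 2/(-1))))*(-433 + 226) = (13*(-2 + (9 - 2*(-1))))*(-207) = (13*(-2 + (9 + 2)))*(-207) = (13*(-2 + 11))*(-207) = (13*9)*(-207) = 117*(-207) = -24219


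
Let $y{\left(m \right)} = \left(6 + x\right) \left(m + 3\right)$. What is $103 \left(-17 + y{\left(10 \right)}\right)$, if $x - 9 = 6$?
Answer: $26368$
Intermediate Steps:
$x = 15$ ($x = 9 + 6 = 15$)
$y{\left(m \right)} = 63 + 21 m$ ($y{\left(m \right)} = \left(6 + 15\right) \left(m + 3\right) = 21 \left(3 + m\right) = 63 + 21 m$)
$103 \left(-17 + y{\left(10 \right)}\right) = 103 \left(-17 + \left(63 + 21 \cdot 10\right)\right) = 103 \left(-17 + \left(63 + 210\right)\right) = 103 \left(-17 + 273\right) = 103 \cdot 256 = 26368$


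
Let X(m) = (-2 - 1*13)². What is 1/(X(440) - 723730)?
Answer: -1/723505 ≈ -1.3822e-6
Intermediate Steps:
X(m) = 225 (X(m) = (-2 - 13)² = (-15)² = 225)
1/(X(440) - 723730) = 1/(225 - 723730) = 1/(-723505) = -1/723505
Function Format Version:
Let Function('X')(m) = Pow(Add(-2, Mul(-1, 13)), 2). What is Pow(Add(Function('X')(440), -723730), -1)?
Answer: Rational(-1, 723505) ≈ -1.3822e-6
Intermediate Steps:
Function('X')(m) = 225 (Function('X')(m) = Pow(Add(-2, -13), 2) = Pow(-15, 2) = 225)
Pow(Add(Function('X')(440), -723730), -1) = Pow(Add(225, -723730), -1) = Pow(-723505, -1) = Rational(-1, 723505)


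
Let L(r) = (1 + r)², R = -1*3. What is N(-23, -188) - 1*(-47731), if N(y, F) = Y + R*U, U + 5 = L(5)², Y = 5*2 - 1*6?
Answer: 43862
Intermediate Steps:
R = -3
Y = 4 (Y = 10 - 6 = 4)
U = 1291 (U = -5 + ((1 + 5)²)² = -5 + (6²)² = -5 + 36² = -5 + 1296 = 1291)
N(y, F) = -3869 (N(y, F) = 4 - 3*1291 = 4 - 3873 = -3869)
N(-23, -188) - 1*(-47731) = -3869 - 1*(-47731) = -3869 + 47731 = 43862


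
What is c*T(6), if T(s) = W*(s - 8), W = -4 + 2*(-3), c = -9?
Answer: -180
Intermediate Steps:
W = -10 (W = -4 - 6 = -10)
T(s) = 80 - 10*s (T(s) = -10*(s - 8) = -10*(-8 + s) = 80 - 10*s)
c*T(6) = -9*(80 - 10*6) = -9*(80 - 60) = -9*20 = -180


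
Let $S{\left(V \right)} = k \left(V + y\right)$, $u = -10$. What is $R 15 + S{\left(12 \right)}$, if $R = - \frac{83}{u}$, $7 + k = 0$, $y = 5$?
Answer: $\frac{11}{2} \approx 5.5$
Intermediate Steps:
$k = -7$ ($k = -7 + 0 = -7$)
$S{\left(V \right)} = -35 - 7 V$ ($S{\left(V \right)} = - 7 \left(V + 5\right) = - 7 \left(5 + V\right) = -35 - 7 V$)
$R = \frac{83}{10}$ ($R = - \frac{83}{-10} = \left(-83\right) \left(- \frac{1}{10}\right) = \frac{83}{10} \approx 8.3$)
$R 15 + S{\left(12 \right)} = \frac{83}{10} \cdot 15 - 119 = \frac{249}{2} - 119 = \frac{11}{2}$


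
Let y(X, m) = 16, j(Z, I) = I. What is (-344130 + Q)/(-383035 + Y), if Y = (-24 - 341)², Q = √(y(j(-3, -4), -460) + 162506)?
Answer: 11471/8327 - √18058/83270 ≈ 1.3760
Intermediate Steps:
Q = 3*√18058 (Q = √(16 + 162506) = √162522 = 3*√18058 ≈ 403.14)
Y = 133225 (Y = (-365)² = 133225)
(-344130 + Q)/(-383035 + Y) = (-344130 + 3*√18058)/(-383035 + 133225) = (-344130 + 3*√18058)/(-249810) = (-344130 + 3*√18058)*(-1/249810) = 11471/8327 - √18058/83270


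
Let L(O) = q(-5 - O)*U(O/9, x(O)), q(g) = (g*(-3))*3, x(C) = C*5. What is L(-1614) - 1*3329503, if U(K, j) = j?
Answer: 113532167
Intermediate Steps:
x(C) = 5*C
q(g) = -9*g (q(g) = -3*g*3 = -9*g)
L(O) = 5*O*(45 + 9*O) (L(O) = (-9*(-5 - O))*(5*O) = (45 + 9*O)*(5*O) = 5*O*(45 + 9*O))
L(-1614) - 1*3329503 = 45*(-1614)*(5 - 1614) - 1*3329503 = 45*(-1614)*(-1609) - 3329503 = 116861670 - 3329503 = 113532167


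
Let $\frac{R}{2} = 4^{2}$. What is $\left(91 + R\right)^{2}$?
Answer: $15129$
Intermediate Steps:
$R = 32$ ($R = 2 \cdot 4^{2} = 2 \cdot 16 = 32$)
$\left(91 + R\right)^{2} = \left(91 + 32\right)^{2} = 123^{2} = 15129$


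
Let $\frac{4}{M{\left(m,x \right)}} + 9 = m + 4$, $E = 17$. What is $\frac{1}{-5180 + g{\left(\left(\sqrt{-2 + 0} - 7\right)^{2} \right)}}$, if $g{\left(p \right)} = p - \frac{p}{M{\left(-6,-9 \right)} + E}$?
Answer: $\frac{183 i}{8 \left(- 117482 i + 301 \sqrt{2}\right)} \approx -0.00019471 + 7.055 \cdot 10^{-7} i$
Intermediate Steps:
$M{\left(m,x \right)} = \frac{4}{-5 + m}$ ($M{\left(m,x \right)} = \frac{4}{-9 + \left(m + 4\right)} = \frac{4}{-9 + \left(4 + m\right)} = \frac{4}{-5 + m}$)
$g{\left(p \right)} = \frac{172 p}{183}$ ($g{\left(p \right)} = p - \frac{p}{\frac{4}{-5 - 6} + 17} = p - \frac{p}{\frac{4}{-11} + 17} = p - \frac{p}{4 \left(- \frac{1}{11}\right) + 17} = p - \frac{p}{- \frac{4}{11} + 17} = p - \frac{p}{\frac{183}{11}} = p - \frac{11 p}{183} = \frac{172 p}{183}$)
$\frac{1}{-5180 + g{\left(\left(\sqrt{-2 + 0} - 7\right)^{2} \right)}} = \frac{1}{-5180 + \frac{172 \left(\sqrt{-2 + 0} - 7\right)^{2}}{183}} = \frac{1}{-5180 + \frac{172 \left(\sqrt{-2} - 7\right)^{2}}{183}} = \frac{1}{-5180 + \frac{172 \left(i \sqrt{2} - 7\right)^{2}}{183}} = \frac{1}{-5180 + \frac{172 \left(-7 + i \sqrt{2}\right)^{2}}{183}}$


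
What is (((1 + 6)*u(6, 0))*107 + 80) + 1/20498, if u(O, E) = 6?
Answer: 93757853/20498 ≈ 4574.0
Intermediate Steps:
(((1 + 6)*u(6, 0))*107 + 80) + 1/20498 = (((1 + 6)*6)*107 + 80) + 1/20498 = ((7*6)*107 + 80) + 1/20498 = (42*107 + 80) + 1/20498 = (4494 + 80) + 1/20498 = 4574 + 1/20498 = 93757853/20498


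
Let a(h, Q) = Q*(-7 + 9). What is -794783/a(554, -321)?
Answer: 794783/642 ≈ 1238.0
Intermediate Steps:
a(h, Q) = 2*Q (a(h, Q) = Q*2 = 2*Q)
-794783/a(554, -321) = -794783/(2*(-321)) = -794783/(-642) = -794783*(-1/642) = 794783/642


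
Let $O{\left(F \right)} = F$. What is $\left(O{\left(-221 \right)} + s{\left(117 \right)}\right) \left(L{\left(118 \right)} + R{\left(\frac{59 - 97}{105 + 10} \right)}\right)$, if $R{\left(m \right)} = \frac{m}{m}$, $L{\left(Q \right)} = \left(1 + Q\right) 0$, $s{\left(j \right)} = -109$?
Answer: $-330$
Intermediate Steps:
$L{\left(Q \right)} = 0$
$R{\left(m \right)} = 1$
$\left(O{\left(-221 \right)} + s{\left(117 \right)}\right) \left(L{\left(118 \right)} + R{\left(\frac{59 - 97}{105 + 10} \right)}\right) = \left(-221 - 109\right) \left(0 + 1\right) = \left(-330\right) 1 = -330$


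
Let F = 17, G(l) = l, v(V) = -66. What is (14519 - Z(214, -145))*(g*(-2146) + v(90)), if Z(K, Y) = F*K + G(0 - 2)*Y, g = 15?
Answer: -341623296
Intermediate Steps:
Z(K, Y) = -2*Y + 17*K (Z(K, Y) = 17*K + (0 - 2)*Y = 17*K - 2*Y = -2*Y + 17*K)
(14519 - Z(214, -145))*(g*(-2146) + v(90)) = (14519 - (-2*(-145) + 17*214))*(15*(-2146) - 66) = (14519 - (290 + 3638))*(-32190 - 66) = (14519 - 1*3928)*(-32256) = (14519 - 3928)*(-32256) = 10591*(-32256) = -341623296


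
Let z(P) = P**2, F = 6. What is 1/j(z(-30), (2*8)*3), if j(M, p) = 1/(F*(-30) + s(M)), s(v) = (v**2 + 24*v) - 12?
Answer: 831408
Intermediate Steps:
s(v) = -12 + v**2 + 24*v
j(M, p) = 1/(-192 + M**2 + 24*M) (j(M, p) = 1/(6*(-30) + (-12 + M**2 + 24*M)) = 1/(-180 + (-12 + M**2 + 24*M)) = 1/(-192 + M**2 + 24*M))
1/j(z(-30), (2*8)*3) = 1/(1/(-192 + ((-30)**2)**2 + 24*(-30)**2)) = 1/(1/(-192 + 900**2 + 24*900)) = 1/(1/(-192 + 810000 + 21600)) = 1/(1/831408) = 831408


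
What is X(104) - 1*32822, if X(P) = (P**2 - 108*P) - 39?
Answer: -33277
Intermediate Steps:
X(P) = -39 + P**2 - 108*P
X(104) - 1*32822 = (-39 + 104**2 - 108*104) - 1*32822 = (-39 + 10816 - 11232) - 32822 = -455 - 32822 = -33277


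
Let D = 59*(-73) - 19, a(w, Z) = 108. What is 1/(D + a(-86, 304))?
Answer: -1/4218 ≈ -0.00023708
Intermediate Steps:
D = -4326 (D = -4307 - 19 = -4326)
1/(D + a(-86, 304)) = 1/(-4326 + 108) = 1/(-4218) = -1/4218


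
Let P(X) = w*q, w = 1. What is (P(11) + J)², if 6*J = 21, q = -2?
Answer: 9/4 ≈ 2.2500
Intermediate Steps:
J = 7/2 (J = (⅙)*21 = 7/2 ≈ 3.5000)
P(X) = -2 (P(X) = 1*(-2) = -2)
(P(11) + J)² = (-2 + 7/2)² = (3/2)² = 9/4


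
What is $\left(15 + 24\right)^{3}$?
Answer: $59319$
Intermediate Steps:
$\left(15 + 24\right)^{3} = 39^{3} = 59319$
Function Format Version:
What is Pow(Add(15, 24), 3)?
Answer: 59319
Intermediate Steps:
Pow(Add(15, 24), 3) = Pow(39, 3) = 59319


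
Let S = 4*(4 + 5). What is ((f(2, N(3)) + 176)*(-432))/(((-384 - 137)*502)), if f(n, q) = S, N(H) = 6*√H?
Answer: 45792/130771 ≈ 0.35017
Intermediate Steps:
S = 36 (S = 4*9 = 36)
f(n, q) = 36
((f(2, N(3)) + 176)*(-432))/(((-384 - 137)*502)) = ((36 + 176)*(-432))/(((-384 - 137)*502)) = (212*(-432))/((-521*502)) = -91584/(-261542) = -91584*(-1/261542) = 45792/130771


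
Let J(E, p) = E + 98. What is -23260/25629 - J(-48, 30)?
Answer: -1304710/25629 ≈ -50.908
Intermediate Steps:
J(E, p) = 98 + E
-23260/25629 - J(-48, 30) = -23260/25629 - (98 - 48) = -23260*1/25629 - 1*50 = -23260/25629 - 50 = -1304710/25629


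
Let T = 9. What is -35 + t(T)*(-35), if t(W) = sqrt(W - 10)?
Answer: -35 - 35*I ≈ -35.0 - 35.0*I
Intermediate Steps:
t(W) = sqrt(-10 + W)
-35 + t(T)*(-35) = -35 + sqrt(-10 + 9)*(-35) = -35 + sqrt(-1)*(-35) = -35 + I*(-35) = -35 - 35*I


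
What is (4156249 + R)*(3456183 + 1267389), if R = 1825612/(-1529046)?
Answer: 5003124077846358604/254841 ≈ 1.9632e+13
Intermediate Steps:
R = -912806/764523 (R = 1825612*(-1/1529046) = -912806/764523 ≈ -1.1940)
(4156249 + R)*(3456183 + 1267389) = (4156249 - 912806/764523)*(3456183 + 1267389) = (3177547041421/764523)*4723572 = 5003124077846358604/254841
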